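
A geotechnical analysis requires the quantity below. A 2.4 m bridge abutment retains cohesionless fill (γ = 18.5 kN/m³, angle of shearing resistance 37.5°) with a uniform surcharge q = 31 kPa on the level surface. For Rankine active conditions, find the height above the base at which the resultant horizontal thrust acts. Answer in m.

K_a = 0.2432.
Triangular part P₁ = ½K_aγH² = 12.96 at H/3 = 0.8000 m; rectangular part P₂ = K_a q H = 18.09 at H/2 = 1.200 m.
ȳ = (P₁·0.8000 + P₂·1.200)/(P₁+P₂) = 1.033 m.

1.03 m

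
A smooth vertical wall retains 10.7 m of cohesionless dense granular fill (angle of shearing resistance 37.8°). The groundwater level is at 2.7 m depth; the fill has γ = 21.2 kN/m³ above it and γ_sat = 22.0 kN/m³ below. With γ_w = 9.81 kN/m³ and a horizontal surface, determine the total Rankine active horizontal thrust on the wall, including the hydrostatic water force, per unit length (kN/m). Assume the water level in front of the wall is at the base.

K_a = tan²(45° − φ/2) = 0.2400.
γ' = 22.0 − 9.81 = 12.19 kN/m³. Depth below WT = 8.0 m.
σ'_h at WT = K_a γ d_w = 13.74 kPa; at base = 13.74 + K_a γ' × 8.0 = 37.14 kPa.
P₁ (0–2.7 m) = ½×13.74×2.7 = 18.55. P₂ (2.7–10.7 m) = ½(13.74+37.14)×8.0 = 203.5.
P_w = ½ γ_w h₂² = 0.5×9.81×8.0² = 313.9. Total = 18.55+203.5+313.9 = 536.0 kN/m.

536 kN/m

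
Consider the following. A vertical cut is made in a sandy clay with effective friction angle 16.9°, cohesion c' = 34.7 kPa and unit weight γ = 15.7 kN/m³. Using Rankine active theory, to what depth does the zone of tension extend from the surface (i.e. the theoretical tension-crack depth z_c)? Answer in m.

K_a = tan²(45° − 16.9°/2) = 0.5495; √K_a = 0.7413.
The active pressure is zero where K_a γ z = 2c√K_a, so z_c = 2c/(γ√K_a) = 2×34.7/(15.7×0.7413) = 5.963 m.

5.96 m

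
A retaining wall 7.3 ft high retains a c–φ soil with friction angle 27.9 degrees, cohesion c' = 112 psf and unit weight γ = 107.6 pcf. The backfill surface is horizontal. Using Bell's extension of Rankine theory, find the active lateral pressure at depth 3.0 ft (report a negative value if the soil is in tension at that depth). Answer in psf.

-17.9 psf

K_a = (1 − sin φ)/(1 + sin φ) = 0.3625.
σ_a = K_a γ z − 2c√K_a = 0.3625×107.6×3.0 − 2×112×0.6020 = -17.86 psf.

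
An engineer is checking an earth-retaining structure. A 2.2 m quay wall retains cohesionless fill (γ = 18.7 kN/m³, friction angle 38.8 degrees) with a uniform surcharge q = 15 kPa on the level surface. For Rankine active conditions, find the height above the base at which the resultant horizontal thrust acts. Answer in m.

0.888 m

K_a = 0.2296.
Triangular part P₁ = ½K_aγH² = 10.39 at H/3 = 0.7333 m; rectangular part P₂ = K_a q H = 7.575 at H/2 = 1.100 m.
ȳ = (P₁·0.7333 + P₂·1.100)/(P₁+P₂) = 0.8880 m.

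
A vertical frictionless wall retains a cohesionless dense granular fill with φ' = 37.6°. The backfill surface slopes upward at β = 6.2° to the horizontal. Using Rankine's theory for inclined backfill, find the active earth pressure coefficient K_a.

K_a = cos β · (cos β − √(cos²β − cos²φ)) / (cos β + √(cos²β − cos²φ)).
cos β = 0.9942, cos φ = 0.7923, √(cos²β − cos²φ) = 0.6005.
K_a = 0.9942 × (0.9942 − 0.6005)/(0.9942 + 0.6005) = 0.2454.

0.245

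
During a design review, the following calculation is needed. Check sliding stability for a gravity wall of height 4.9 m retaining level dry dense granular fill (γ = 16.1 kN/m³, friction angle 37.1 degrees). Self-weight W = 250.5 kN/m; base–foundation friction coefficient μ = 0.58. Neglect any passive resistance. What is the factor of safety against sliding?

K_a = tan²(45° − 37.1°/2) = 0.2475.
P_a = ½K_aγH² = 0.5×0.2475×16.1×4.9² = 47.84 kN/m, acting at H/3 = 1.633 m above the base.
FS_sliding = μW / P_a = 0.58×250.5 / 47.84 = 3.037.

3.04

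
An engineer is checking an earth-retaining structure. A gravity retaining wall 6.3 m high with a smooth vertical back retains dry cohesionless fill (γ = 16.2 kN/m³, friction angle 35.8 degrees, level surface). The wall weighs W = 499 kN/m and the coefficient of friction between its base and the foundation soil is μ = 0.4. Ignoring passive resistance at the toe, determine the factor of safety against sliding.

K_a = tan²(45° − 35.8°/2) = 0.2619.
P_a = ½K_aγH² = 0.5×0.2619×16.2×6.3² = 84.19 kN/m, acting at H/3 = 2.100 m above the base.
FS_sliding = μW / P_a = 0.4×499 / 84.19 = 2.371.

2.37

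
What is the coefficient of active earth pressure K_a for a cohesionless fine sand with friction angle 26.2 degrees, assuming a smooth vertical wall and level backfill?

0.387

K_a = (1 − sin φ)/(1 + sin φ) = (1 − sin 26.2°)/(1 + sin 26.2°) = 0.3874.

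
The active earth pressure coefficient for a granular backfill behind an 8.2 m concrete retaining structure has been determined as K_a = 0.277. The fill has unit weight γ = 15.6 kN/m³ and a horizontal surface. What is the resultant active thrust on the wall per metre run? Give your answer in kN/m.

145 kN/m

P = ½ K_a γ H² = 0.5 × 0.277 × 15.6 × 8.2² = 145.3 kN/m.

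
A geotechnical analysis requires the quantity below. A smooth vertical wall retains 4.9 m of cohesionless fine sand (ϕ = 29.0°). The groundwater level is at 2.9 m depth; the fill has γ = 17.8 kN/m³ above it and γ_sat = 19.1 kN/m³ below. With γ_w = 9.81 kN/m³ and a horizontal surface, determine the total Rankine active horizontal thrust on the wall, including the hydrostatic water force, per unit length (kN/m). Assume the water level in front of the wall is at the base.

87.9 kN/m

K_a = tan²(45° − φ/2) = 0.3470.
γ' = 19.1 − 9.81 = 9.290 kN/m³. Depth below WT = 2.0 m.
σ'_h at WT = K_a γ d_w = 17.91 kPa; at base = 17.91 + K_a γ' × 2.0 = 24.36 kPa.
P₁ (0–2.9 m) = ½×17.91×2.9 = 25.97. P₂ (2.9–4.9 m) = ½(17.91+24.36)×2.0 = 42.27.
P_w = ½ γ_w h₂² = 0.5×9.81×2.0² = 19.62. Total = 25.97+42.27+19.62 = 87.86 kN/m.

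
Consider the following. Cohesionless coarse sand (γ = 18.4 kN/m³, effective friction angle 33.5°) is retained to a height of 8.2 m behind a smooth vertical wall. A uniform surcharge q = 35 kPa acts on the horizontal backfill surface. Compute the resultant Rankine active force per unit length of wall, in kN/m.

K_a = tan²(45° − φ/2) = 0.2887.
Soil triangle: ½ K_a γ H² = 0.5×0.2887×18.4×8.2² = 178.6 kN/m.
Surcharge rectangle: K_a q H = 0.2887×35×8.2 = 82.86 kN/m.
Total = 178.6 + 82.86 = 261.5 kN/m.

261 kN/m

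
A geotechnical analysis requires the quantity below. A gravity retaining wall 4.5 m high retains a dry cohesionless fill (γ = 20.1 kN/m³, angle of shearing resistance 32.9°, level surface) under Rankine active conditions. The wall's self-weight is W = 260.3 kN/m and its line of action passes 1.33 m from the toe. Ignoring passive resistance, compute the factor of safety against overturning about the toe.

K_a = tan²(45° − 32.9°/2) = 0.2960.
P_a = ½K_aγH² = 0.5×0.2960×20.1×4.5² = 60.25 kN/m, acting at H/3 = 1.500 m above the base.
Overturning moment M_o = P_a × H/3 = 60.25 × 1.500 = 90.37.
Resisting moment M_r = W × 1.33 = 260.3 × 1.33 = 346.2.
FS_overturning = M_r/M_o = 346.2/90.37 = 3.831.

3.83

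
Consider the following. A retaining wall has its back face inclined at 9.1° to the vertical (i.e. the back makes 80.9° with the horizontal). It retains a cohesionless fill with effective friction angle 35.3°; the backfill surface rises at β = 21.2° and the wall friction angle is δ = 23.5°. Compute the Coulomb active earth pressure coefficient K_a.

K_a = sin²(α+φ) / [sin²α · sin(α−δ) · (1 + √{sin(φ+δ)sin(φ−β) / (sin(α−δ)sin(α+β))})²].
With α = 80.9°, φ = 35.3°, δ = 23.5°, β = 21.2°: K_a = 0.4339.

0.434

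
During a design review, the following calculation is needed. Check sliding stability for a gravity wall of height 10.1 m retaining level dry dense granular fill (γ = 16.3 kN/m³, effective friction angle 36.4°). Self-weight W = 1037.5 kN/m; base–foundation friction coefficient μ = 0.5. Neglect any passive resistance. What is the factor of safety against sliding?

2.45

K_a = tan²(45° − 36.4°/2) = 0.2552.
P_a = ½K_aγH² = 0.5×0.2552×16.3×10.1² = 212.1 kN/m, acting at H/3 = 3.367 m above the base.
FS_sliding = μW / P_a = 0.5×1037.5 / 212.1 = 2.445.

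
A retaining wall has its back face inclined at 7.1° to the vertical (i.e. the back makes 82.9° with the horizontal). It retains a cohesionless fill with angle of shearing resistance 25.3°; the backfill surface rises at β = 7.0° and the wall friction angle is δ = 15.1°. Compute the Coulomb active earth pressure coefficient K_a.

K_a = sin²(α+φ) / [sin²α · sin(α−δ) · (1 + √{sin(φ+δ)sin(φ−β) / (sin(α−δ)sin(α+β))})²].
With α = 82.9°, φ = 25.3°, δ = 15.1°, β = 7.0°: K_a = 0.4588.

0.459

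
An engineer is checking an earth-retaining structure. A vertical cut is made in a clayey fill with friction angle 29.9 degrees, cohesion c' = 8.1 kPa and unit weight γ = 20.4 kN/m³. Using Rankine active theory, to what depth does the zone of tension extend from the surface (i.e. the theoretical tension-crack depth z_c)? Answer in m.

K_a = tan²(45° − 29.9°/2) = 0.3347; √K_a = 0.5785.
The active pressure is zero where K_a γ z = 2c√K_a, so z_c = 2c/(γ√K_a) = 2×8.1/(20.4×0.5785) = 1.373 m.

1.37 m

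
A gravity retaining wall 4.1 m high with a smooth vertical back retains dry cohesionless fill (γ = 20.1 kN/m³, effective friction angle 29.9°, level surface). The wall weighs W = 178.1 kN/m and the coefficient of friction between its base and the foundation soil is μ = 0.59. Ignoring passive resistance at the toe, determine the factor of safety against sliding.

1.86

K_a = tan²(45° − 29.9°/2) = 0.3347.
P_a = ½K_aγH² = 0.5×0.3347×20.1×4.1² = 56.54 kN/m, acting at H/3 = 1.367 m above the base.
FS_sliding = μW / P_a = 0.59×178.1 / 56.54 = 1.858.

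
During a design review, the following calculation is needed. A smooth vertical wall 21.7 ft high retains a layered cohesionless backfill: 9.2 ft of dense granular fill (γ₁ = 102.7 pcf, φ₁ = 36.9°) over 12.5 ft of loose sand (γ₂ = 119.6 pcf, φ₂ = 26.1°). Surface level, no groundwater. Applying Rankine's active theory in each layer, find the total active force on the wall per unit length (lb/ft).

K_a1 = tan²(45°−36.9°/2) = 0.2497; K_a2 = tan²(45°−26.1°/2) = 0.3889.
Layer 1: σ at base = K_a1 γ₁ h₁ = 235.9 psf; P₁ = ½×235.9×9.2 = 1085.
Layer 2: σ_v at top = γ₁h₁ = 944.8; σ_h top = K_a2×944.8 = 367.5; σ_h base = K_a2×(944.8+119.6×12.5) = 949.0.
P₂ = ½(367.5+949.0)×12.5 = 8228. Total P_a = 1085+8228 = 9313 lb/ft.

9310 lb/ft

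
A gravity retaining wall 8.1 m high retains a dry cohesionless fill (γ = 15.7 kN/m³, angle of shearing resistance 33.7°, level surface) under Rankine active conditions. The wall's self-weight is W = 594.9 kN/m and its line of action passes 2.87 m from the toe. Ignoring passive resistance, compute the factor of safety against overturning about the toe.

K_a = tan²(45° − 33.7°/2) = 0.2863.
P_a = ½K_aγH² = 0.5×0.2863×15.7×8.1² = 147.5 kN/m, acting at H/3 = 2.700 m above the base.
Overturning moment M_o = P_a × H/3 = 147.5 × 2.700 = 398.1.
Resisting moment M_r = W × 2.87 = 594.9 × 2.87 = 1707.
FS_overturning = M_r/M_o = 1707/398.1 = 4.288.

4.29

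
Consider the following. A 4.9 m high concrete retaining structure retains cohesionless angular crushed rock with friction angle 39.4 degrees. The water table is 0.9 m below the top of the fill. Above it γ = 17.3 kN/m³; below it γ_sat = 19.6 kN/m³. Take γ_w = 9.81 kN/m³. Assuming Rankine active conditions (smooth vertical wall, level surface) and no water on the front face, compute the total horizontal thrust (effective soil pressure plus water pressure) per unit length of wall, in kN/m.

K_a = tan²(45° − φ/2) = 0.2234.
γ' = 19.6 − 9.81 = 9.790 kN/m³. Depth below WT = 4.0 m.
σ'_h at WT = K_a γ d_w = 3.479 kPa; at base = 3.479 + K_a γ' × 4.0 = 12.23 kPa.
P₁ (0–0.9 m) = ½×3.479×0.9 = 1.566. P₂ (0.9–4.9 m) = ½(3.479+12.23)×4.0 = 31.42.
P_w = ½ γ_w h₂² = 0.5×9.81×4.0² = 78.48. Total = 1.566+31.42+78.48 = 111.5 kN/m.

111 kN/m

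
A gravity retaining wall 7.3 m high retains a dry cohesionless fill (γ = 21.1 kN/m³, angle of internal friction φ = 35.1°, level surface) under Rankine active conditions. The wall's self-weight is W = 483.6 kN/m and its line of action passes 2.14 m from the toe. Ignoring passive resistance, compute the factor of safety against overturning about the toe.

2.80

K_a = tan²(45° − 35.1°/2) = 0.2698.
P_a = ½K_aγH² = 0.5×0.2698×21.1×7.3² = 151.7 kN/m, acting at H/3 = 2.433 m above the base.
Overturning moment M_o = P_a × H/3 = 151.7 × 2.433 = 369.1.
Resisting moment M_r = W × 2.14 = 483.6 × 2.14 = 1035.
FS_overturning = M_r/M_o = 1035/369.1 = 2.803.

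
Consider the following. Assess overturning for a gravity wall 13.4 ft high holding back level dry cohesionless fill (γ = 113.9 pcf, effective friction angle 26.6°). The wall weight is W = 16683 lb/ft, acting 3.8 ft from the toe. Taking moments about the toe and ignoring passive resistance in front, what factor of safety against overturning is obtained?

3.64

K_a = tan²(45° − 26.6°/2) = 0.3814.
P_a = ½K_aγH² = 0.5×0.3814×113.9×13.4² = 3901 lb/ft, acting at H/3 = 4.467 ft above the base.
Overturning moment M_o = P_a × H/3 = 3901 × 4.467 = 17420.
Resisting moment M_r = W × 3.8 = 16683 × 3.8 = 63400.
FS_overturning = M_r/M_o = 63400/17420 = 3.639.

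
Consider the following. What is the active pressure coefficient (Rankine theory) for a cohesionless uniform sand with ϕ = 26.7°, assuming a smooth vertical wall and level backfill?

0.380

K_a = (1 − sin φ)/(1 + sin φ) = (1 − sin 26.7°)/(1 + sin 26.7°) = 0.3800.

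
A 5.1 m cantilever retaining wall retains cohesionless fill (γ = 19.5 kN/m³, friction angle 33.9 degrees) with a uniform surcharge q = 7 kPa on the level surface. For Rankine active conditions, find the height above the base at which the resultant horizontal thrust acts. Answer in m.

K_a = 0.2839.
Triangular part P₁ = ½K_aγH² = 72.00 at H/3 = 1.700 m; rectangular part P₂ = K_a q H = 10.14 at H/2 = 2.550 m.
ȳ = (P₁·1.700 + P₂·2.550)/(P₁+P₂) = 1.805 m.

1.80 m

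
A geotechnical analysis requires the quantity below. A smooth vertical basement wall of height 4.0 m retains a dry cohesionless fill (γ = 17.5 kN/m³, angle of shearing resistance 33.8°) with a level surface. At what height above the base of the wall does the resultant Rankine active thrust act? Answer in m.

1.33 m

K_a = 0.2851.
The pressure distribution is triangular, so the resultant acts at H/3 above the base = 4.0/3 = 1.333 m.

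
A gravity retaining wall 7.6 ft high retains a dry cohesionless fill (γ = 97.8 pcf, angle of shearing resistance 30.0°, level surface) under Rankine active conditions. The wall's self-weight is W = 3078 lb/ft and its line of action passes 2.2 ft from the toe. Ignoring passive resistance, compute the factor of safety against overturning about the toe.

K_a = tan²(45° − 30.0°/2) = 0.3333.
P_a = ½K_aγH² = 0.5×0.3333×97.8×7.6² = 941.5 lb/ft, acting at H/3 = 2.533 ft above the base.
Overturning moment M_o = P_a × H/3 = 941.5 × 2.533 = 2385.
Resisting moment M_r = W × 2.2 = 3078 × 2.2 = 6772.
FS_overturning = M_r/M_o = 6772/2385 = 2.839.

2.84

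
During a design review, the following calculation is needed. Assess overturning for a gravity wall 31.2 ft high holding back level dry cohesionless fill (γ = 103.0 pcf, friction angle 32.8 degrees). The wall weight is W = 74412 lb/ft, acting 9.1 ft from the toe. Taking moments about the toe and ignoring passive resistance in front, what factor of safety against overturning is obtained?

4.37

K_a = tan²(45° − 32.8°/2) = 0.2973.
P_a = ½K_aγH² = 0.5×0.2973×103.0×31.2² = 14900 lb/ft, acting at H/3 = 10.40 ft above the base.
Overturning moment M_o = P_a × H/3 = 14900 × 10.40 = 155000.
Resisting moment M_r = W × 9.1 = 74412 × 9.1 = 677100.
FS_overturning = M_r/M_o = 677100/155000 = 4.369.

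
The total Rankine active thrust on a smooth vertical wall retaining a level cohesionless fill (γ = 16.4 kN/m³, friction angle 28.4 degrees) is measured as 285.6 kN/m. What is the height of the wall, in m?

K_a = 0.3554. P_a = ½ K_a γ H² ⇒ H = √(2P_a/(K_a γ)).
H = √(2×285.6/(0.3554×16.4)) = 9.900 m.

9.90 m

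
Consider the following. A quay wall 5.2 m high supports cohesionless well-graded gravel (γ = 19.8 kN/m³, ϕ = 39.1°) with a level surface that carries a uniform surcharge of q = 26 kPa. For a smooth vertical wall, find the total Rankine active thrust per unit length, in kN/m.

K_a = tan²(45° − φ/2) = 0.2265.
Soil triangle: ½ K_a γ H² = 0.5×0.2265×19.8×5.2² = 60.63 kN/m.
Surcharge rectangle: K_a q H = 0.2265×26×5.2 = 30.62 kN/m.
Total = 60.63 + 30.62 = 91.25 kN/m.

91.3 kN/m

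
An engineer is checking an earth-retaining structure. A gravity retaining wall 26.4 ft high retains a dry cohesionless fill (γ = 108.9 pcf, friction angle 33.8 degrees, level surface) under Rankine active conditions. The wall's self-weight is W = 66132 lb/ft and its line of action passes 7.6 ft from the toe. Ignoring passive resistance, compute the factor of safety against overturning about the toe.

5.28

K_a = tan²(45° − 33.8°/2) = 0.2851.
P_a = ½K_aγH² = 0.5×0.2851×108.9×26.4² = 10820 lb/ft, acting at H/3 = 8.800 ft above the base.
Overturning moment M_o = P_a × H/3 = 10820 × 8.800 = 95210.
Resisting moment M_r = W × 7.6 = 66132 × 7.6 = 502600.
FS_overturning = M_r/M_o = 502600/95210 = 5.279.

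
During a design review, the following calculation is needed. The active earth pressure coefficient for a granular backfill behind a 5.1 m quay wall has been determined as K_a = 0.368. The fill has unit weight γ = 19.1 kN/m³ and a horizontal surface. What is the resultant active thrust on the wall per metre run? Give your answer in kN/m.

91.4 kN/m

P = ½ K_a γ H² = 0.5 × 0.368 × 19.1 × 5.1² = 91.41 kN/m.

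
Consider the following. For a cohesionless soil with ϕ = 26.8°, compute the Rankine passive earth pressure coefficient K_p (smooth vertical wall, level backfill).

K_p = (1 + sin φ)/(1 − sin φ) = tan²(45° + 26.8°/2) = 2.642.

2.64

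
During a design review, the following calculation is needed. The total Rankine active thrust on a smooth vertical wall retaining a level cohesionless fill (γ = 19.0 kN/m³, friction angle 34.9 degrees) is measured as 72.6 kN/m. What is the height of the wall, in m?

5.30 m

K_a = 0.2721. P_a = ½ K_a γ H² ⇒ H = √(2P_a/(K_a γ)).
H = √(2×72.6/(0.2721×19.0)) = 5.299 m.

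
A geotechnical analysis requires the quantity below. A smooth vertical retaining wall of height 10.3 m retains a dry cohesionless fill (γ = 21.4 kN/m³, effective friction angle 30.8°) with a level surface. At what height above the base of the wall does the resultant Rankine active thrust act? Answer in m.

K_a = 0.3227.
The pressure distribution is triangular, so the resultant acts at H/3 above the base = 10.3/3 = 3.433 m.

3.43 m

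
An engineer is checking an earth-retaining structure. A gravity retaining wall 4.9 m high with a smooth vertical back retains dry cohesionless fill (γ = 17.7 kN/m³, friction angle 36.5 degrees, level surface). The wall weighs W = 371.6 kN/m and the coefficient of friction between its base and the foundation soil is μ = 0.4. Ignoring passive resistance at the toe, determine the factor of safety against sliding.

2.75

K_a = tan²(45° − 36.5°/2) = 0.2541.
P_a = ½K_aγH² = 0.5×0.2541×17.7×4.9² = 53.98 kN/m, acting at H/3 = 1.633 m above the base.
FS_sliding = μW / P_a = 0.4×371.6 / 53.98 = 2.753.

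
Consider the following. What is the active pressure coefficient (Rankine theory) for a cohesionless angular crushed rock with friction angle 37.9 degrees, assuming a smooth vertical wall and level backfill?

0.239

K_a = tan²(45° − φ/2) = tan²(26.05°) = 0.2389.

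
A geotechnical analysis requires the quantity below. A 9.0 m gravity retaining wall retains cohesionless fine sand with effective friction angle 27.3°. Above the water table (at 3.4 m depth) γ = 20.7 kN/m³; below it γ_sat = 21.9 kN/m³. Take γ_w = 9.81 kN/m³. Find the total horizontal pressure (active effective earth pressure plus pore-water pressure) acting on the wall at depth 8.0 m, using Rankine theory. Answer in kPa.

91.9 kPa

K_a = (1 − sin φ)/(1 + sin φ) = 0.3711.
γ' = 21.9 − 9.81 = 12.09 kN/m³.
Effective vertical stress at 8.0 m: σ'_v = 20.7×3.4 + 12.09×4.60 = 126.0 kPa.
σ'_h = K_a σ'_v = 0.3711 × 126.0 = 46.76 kPa; u = γ_w × 4.60 = 45.13 kPa.
Total σ_h = 46.76 + 45.13 = 91.89 kPa.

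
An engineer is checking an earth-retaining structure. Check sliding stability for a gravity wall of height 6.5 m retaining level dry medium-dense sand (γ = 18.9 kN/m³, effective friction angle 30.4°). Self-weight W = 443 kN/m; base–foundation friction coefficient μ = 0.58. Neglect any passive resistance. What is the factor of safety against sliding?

K_a = tan²(45° − 30.4°/2) = 0.3280.
P_a = ½K_aγH² = 0.5×0.3280×18.9×6.5² = 131.0 kN/m, acting at H/3 = 2.167 m above the base.
FS_sliding = μW / P_a = 0.58×443 / 131.0 = 1.962.

1.96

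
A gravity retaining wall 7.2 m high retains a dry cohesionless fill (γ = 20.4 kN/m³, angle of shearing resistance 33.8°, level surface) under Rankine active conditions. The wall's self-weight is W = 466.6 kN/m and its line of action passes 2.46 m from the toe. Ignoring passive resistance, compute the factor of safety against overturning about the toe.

K_a = tan²(45° − 33.8°/2) = 0.2851.
P_a = ½K_aγH² = 0.5×0.2851×20.4×7.2² = 150.8 kN/m, acting at H/3 = 2.400 m above the base.
Overturning moment M_o = P_a × H/3 = 150.8 × 2.400 = 361.8.
Resisting moment M_r = W × 2.46 = 466.6 × 2.46 = 1148.
FS_overturning = M_r/M_o = 1148/361.8 = 3.173.

3.17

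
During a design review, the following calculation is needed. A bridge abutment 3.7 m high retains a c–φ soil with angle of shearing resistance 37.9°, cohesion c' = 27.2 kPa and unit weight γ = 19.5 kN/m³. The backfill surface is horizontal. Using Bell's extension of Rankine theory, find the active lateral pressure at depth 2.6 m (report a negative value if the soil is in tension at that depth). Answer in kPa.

K_a = (1 − sin φ)/(1 + sin φ) = 0.2389.
σ_a = K_a γ z − 2c√K_a = 0.2389×19.5×2.6 − 2×27.2×0.4888 = -14.48 kPa.

-14.5 kPa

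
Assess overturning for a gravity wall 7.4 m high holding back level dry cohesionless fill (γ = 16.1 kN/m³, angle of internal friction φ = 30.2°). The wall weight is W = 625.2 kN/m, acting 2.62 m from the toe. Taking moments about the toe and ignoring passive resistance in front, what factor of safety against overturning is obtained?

K_a = tan²(45° − 30.2°/2) = 0.3307.
P_a = ½K_aγH² = 0.5×0.3307×16.1×7.4² = 145.8 kN/m, acting at H/3 = 2.467 m above the base.
Overturning moment M_o = P_a × H/3 = 145.8 × 2.467 = 359.5.
Resisting moment M_r = W × 2.62 = 625.2 × 2.62 = 1638.
FS_overturning = M_r/M_o = 1638/359.5 = 4.556.

4.56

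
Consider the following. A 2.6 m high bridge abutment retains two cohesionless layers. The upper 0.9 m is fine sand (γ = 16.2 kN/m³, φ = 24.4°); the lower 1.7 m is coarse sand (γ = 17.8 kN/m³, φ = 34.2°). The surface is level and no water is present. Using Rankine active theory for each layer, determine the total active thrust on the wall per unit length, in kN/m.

K_a1 = tan²(45°−24.4°/2) = 0.4153; K_a2 = tan²(45°−34.2°/2) = 0.2803.
Layer 1: σ at base = K_a1 γ₁ h₁ = 6.055 kPa; P₁ = ½×6.055×0.9 = 2.725.
Layer 2: σ_v at top = γ₁h₁ = 14.58; σ_h top = K_a2×14.58 = 4.087; σ_h base = K_a2×(14.58+17.8×1.7) = 12.57.
P₂ = ½(4.087+12.57)×1.7 = 14.16. Total P_a = 2.725+14.16 = 16.88 kN/m.

16.9 kN/m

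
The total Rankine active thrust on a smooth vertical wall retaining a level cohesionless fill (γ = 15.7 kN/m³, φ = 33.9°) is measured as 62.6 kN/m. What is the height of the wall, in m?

K_a = 0.2839. P_a = ½ K_a γ H² ⇒ H = √(2P_a/(K_a γ)).
H = √(2×62.6/(0.2839×15.7)) = 5.300 m.

5.30 m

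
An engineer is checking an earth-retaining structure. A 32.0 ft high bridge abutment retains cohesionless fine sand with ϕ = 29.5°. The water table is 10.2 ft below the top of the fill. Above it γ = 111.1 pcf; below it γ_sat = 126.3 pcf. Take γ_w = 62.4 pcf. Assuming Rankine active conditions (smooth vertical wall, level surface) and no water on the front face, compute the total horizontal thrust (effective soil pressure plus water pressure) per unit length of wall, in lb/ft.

K_a = tan²(45° − φ/2) = 0.3401.
γ' = 126.3 − 62.4 = 63.90 pcf. Depth below WT = 21.8 ft.
σ'_h at WT = K_a γ d_w = 385.4 psf; at base = 385.4 + K_a γ' × 21.8 = 859.2 psf.
P₁ (0–10.2 ft) = ½×385.4×10.2 = 1966. P₂ (10.2–32.0 ft) = ½(385.4+859.2)×21.8 = 13570.
P_w = ½ γ_w h₂² = 0.5×62.4×21.8² = 14830. Total = 1966+13570+14830 = 30360 lb/ft.

30400 lb/ft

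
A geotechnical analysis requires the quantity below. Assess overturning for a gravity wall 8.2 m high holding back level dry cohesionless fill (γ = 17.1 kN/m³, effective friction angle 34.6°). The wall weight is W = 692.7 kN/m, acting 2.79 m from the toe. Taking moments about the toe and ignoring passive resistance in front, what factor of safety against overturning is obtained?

K_a = tan²(45° − 34.6°/2) = 0.2756.
P_a = ½K_aγH² = 0.5×0.2756×17.1×8.2² = 158.5 kN/m, acting at H/3 = 2.733 m above the base.
Overturning moment M_o = P_a × H/3 = 158.5 × 2.733 = 433.1.
Resisting moment M_r = W × 2.79 = 692.7 × 2.79 = 1933.
FS_overturning = M_r/M_o = 1933/433.1 = 4.462.

4.46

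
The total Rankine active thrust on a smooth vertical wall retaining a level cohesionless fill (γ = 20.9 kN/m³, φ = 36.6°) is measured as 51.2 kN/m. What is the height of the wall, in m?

K_a = 0.2530. P_a = ½ K_a γ H² ⇒ H = √(2P_a/(K_a γ)).
H = √(2×51.2/(0.2530×20.9)) = 4.401 m.

4.40 m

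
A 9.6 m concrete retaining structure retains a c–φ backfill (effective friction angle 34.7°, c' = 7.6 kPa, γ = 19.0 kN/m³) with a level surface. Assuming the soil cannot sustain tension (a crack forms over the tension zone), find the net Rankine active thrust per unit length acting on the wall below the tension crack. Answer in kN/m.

K_a = 0.2745; √K_a = 0.5239.
Tension-crack depth z_c = 2c/(γ√K_a) = 2×7.6/(19.0×0.5239) = 1.527 m.
σ_a at base = K_a γ H − 2c√K_a = 0.2745×19.0×9.6 − 2×7.6×0.5239 = 42.10 kPa.
P_a = ½ × 42.10 × (H − z_c) = 0.5×42.10×8.073 = 169.9 kN/m.

170 kN/m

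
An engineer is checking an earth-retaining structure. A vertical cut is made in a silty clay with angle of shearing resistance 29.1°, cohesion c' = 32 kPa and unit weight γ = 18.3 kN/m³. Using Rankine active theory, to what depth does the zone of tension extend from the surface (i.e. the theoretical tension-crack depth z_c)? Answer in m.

K_a = tan²(45° − 29.1°/2) = 0.3456; √K_a = 0.5879.
The active pressure is zero where K_a γ z = 2c√K_a, so z_c = 2c/(γ√K_a) = 2×32/(18.3×0.5879) = 5.949 m.

5.95 m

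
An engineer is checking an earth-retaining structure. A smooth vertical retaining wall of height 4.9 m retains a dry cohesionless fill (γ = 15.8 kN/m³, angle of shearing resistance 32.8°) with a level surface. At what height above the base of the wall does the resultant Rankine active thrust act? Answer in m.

K_a = 0.2973.
The pressure distribution is triangular, so the resultant acts at H/3 above the base = 4.9/3 = 1.633 m.

1.63 m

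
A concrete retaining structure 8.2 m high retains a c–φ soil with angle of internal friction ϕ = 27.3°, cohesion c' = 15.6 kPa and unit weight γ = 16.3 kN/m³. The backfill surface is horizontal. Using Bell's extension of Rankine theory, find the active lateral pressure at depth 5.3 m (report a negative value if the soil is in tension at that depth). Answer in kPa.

K_a = (1 − sin φ)/(1 + sin φ) = 0.3711.
σ_a = K_a γ z − 2c√K_a = 0.3711×16.3×5.3 − 2×15.6×0.6092 = 13.05 kPa.

13.1 kPa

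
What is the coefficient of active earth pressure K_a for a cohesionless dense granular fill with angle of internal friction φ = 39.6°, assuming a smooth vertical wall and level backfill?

K_a = tan²(45° − φ/2) = tan²(25.20°) = 0.2214.

0.221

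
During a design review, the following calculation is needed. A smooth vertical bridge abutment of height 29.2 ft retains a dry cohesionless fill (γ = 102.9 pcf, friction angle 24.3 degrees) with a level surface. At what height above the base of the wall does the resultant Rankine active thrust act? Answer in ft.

K_a = 0.4169.
The pressure distribution is triangular, so the resultant acts at H/3 above the base = 29.2/3 = 9.733 ft.

9.73 ft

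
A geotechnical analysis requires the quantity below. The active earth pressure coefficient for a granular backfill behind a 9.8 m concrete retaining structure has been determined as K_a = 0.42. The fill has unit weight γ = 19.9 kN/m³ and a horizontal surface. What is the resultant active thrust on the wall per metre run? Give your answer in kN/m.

401 kN/m

P = ½ K_a γ H² = 0.5 × 0.42 × 19.9 × 9.8² = 401.4 kN/m.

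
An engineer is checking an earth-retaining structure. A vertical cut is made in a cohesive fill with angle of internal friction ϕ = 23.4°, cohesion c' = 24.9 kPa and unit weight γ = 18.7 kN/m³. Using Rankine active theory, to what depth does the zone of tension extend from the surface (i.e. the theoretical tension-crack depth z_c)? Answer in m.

4.05 m

K_a = tan²(45° − 23.4°/2) = 0.4315; √K_a = 0.6569.
The active pressure is zero where K_a γ z = 2c√K_a, so z_c = 2c/(γ√K_a) = 2×24.9/(18.7×0.6569) = 4.054 m.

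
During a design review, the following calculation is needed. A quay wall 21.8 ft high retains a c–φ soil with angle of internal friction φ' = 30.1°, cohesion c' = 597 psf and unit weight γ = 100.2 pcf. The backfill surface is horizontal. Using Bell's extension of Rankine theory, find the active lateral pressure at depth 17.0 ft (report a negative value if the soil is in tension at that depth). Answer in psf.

-122 psf

K_a = (1 − sin φ)/(1 + sin φ) = 0.3320.
σ_a = K_a γ z − 2c√K_a = 0.3320×100.2×17.0 − 2×597×0.5762 = -122.5 psf.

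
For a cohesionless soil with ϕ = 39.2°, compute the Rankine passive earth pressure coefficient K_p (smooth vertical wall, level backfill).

4.44

K_p = (1 + sin φ)/(1 − sin φ) = tan²(45° + 39.2°/2) = 4.435.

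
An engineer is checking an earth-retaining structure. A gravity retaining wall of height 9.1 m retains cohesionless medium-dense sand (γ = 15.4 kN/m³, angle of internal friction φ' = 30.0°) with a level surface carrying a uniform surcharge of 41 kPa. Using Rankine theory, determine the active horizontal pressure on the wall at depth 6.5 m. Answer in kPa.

K_a = (1 − sin φ)/(1 + sin φ) = 0.3333.
σ_v = γz + q = 15.4 × 6.5 + 41 = 141.1 kPa.
σ_h = K_a σ_v = 0.3333 × 141.1 = 47.03 kPa.

47.0 kPa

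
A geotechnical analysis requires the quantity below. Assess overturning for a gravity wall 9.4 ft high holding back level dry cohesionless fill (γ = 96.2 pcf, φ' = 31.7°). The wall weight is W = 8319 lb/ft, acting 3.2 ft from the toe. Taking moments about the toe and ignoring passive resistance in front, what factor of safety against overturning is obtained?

6.43

K_a = tan²(45° − 31.7°/2) = 0.3111.
P_a = ½K_aγH² = 0.5×0.3111×96.2×9.4² = 1322 lb/ft, acting at H/3 = 3.133 ft above the base.
Overturning moment M_o = P_a × H/3 = 1322 × 3.133 = 4143.
Resisting moment M_r = W × 3.2 = 8319 × 3.2 = 26620.
FS_overturning = M_r/M_o = 26620/4143 = 6.426.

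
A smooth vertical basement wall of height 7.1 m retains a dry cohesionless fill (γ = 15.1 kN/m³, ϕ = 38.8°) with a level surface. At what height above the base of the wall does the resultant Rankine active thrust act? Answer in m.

2.37 m

K_a = 0.2296.
The pressure distribution is triangular, so the resultant acts at H/3 above the base = 7.1/3 = 2.367 m.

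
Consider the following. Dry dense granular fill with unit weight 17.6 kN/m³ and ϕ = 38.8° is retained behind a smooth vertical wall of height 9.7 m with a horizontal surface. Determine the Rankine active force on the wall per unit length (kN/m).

K_a = tan²(45° − φ/2) = 0.2296.
P_a = ½ K_a γ H² = 0.5 × 0.2296 × 17.6 × 9.7² = 190.1 kN/m.

190 kN/m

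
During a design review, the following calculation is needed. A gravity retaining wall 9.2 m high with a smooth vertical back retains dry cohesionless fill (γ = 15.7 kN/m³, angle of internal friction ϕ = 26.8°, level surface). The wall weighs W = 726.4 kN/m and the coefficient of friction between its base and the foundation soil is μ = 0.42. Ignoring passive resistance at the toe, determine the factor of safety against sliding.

1.21

K_a = tan²(45° − 26.8°/2) = 0.3785.
P_a = ½K_aγH² = 0.5×0.3785×15.7×9.2² = 251.5 kN/m, acting at H/3 = 3.067 m above the base.
FS_sliding = μW / P_a = 0.42×726.4 / 251.5 = 1.213.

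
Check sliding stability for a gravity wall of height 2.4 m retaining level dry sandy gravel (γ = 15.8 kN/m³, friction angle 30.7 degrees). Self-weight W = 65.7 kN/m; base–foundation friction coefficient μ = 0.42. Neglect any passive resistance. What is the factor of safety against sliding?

1.87

K_a = tan²(45° − 30.7°/2) = 0.3240.
P_a = ½K_aγH² = 0.5×0.3240×15.8×2.4² = 14.74 kN/m, acting at H/3 = 0.8000 m above the base.
FS_sliding = μW / P_a = 0.42×65.7 / 14.74 = 1.871.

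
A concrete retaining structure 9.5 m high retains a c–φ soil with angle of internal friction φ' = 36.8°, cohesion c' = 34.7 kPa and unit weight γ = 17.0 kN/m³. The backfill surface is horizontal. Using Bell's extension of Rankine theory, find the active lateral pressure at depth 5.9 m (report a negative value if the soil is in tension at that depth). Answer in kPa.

K_a = (1 − sin φ)/(1 + sin φ) = 0.2508.
σ_a = K_a γ z − 2c√K_a = 0.2508×17.0×5.9 − 2×34.7×0.5008 = -9.601 kPa.

-9.60 kPa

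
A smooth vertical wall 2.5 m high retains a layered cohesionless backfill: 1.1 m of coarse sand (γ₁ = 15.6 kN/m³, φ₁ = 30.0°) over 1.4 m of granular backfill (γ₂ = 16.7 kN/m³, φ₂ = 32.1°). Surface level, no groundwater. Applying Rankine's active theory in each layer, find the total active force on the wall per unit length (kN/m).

K_a1 = tan²(45°−30.0°/2) = 0.3333; K_a2 = tan²(45°−32.1°/2) = 0.3060.
Layer 1: σ at base = K_a1 γ₁ h₁ = 5.720 kPa; P₁ = ½×5.720×1.1 = 3.146.
Layer 2: σ_v at top = γ₁h₁ = 17.16; σ_h top = K_a2×17.16 = 5.251; σ_h base = K_a2×(17.16+16.7×1.4) = 12.41.
P₂ = ½(5.251+12.41)×1.4 = 12.36. Total P_a = 3.146+12.36 = 15.51 kN/m.

15.5 kN/m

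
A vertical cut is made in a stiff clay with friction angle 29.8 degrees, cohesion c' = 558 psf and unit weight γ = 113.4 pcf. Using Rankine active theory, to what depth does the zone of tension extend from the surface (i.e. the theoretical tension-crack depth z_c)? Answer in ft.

K_a = tan²(45° − 29.8°/2) = 0.3360; √K_a = 0.5797.
The active pressure is zero where K_a γ z = 2c√K_a, so z_c = 2c/(γ√K_a) = 2×558/(113.4×0.5797) = 16.98 ft.

17.0 ft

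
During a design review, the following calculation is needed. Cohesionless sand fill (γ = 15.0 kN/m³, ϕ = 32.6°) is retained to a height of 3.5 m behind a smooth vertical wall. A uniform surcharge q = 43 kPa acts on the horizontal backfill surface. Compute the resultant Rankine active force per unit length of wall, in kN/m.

K_a = tan²(45° − φ/2) = 0.2997.
Soil triangle: ½ K_a γ H² = 0.5×0.2997×15.0×3.5² = 27.54 kN/m.
Surcharge rectangle: K_a q H = 0.2997×43×3.5 = 45.11 kN/m.
Total = 27.54 + 45.11 = 72.65 kN/m.

72.6 kN/m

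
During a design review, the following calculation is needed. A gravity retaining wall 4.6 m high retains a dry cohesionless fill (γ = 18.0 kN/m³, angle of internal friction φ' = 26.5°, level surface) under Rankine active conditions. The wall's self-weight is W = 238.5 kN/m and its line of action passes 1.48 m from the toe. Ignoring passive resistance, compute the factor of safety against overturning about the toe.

K_a = tan²(45° − 26.5°/2) = 0.3829.
P_a = ½K_aγH² = 0.5×0.3829×18.0×4.6² = 72.93 kN/m, acting at H/3 = 1.533 m above the base.
Overturning moment M_o = P_a × H/3 = 72.93 × 1.533 = 111.8.
Resisting moment M_r = W × 1.48 = 238.5 × 1.48 = 353.0.
FS_overturning = M_r/M_o = 353.0/111.8 = 3.157.

3.16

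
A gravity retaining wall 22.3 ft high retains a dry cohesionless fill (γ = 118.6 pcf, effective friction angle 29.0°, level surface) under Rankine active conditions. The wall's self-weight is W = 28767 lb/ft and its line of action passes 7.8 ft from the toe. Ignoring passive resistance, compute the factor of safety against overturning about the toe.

K_a = tan²(45° − 29.0°/2) = 0.3470.
P_a = ½K_aγH² = 0.5×0.3470×118.6×22.3² = 10230 lb/ft, acting at H/3 = 7.433 ft above the base.
Overturning moment M_o = P_a × H/3 = 10230 × 7.433 = 76060.
Resisting moment M_r = W × 7.8 = 28767 × 7.8 = 224400.
FS_overturning = M_r/M_o = 224400/76060 = 2.950.

2.95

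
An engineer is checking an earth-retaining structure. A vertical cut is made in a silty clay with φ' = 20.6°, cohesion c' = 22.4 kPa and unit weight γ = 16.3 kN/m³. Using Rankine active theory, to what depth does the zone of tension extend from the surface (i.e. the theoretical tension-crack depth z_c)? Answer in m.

K_a = tan²(45° − 20.6°/2) = 0.4795; √K_a = 0.6924.
The active pressure is zero where K_a γ z = 2c√K_a, so z_c = 2c/(γ√K_a) = 2×22.4/(16.3×0.6924) = 3.969 m.

3.97 m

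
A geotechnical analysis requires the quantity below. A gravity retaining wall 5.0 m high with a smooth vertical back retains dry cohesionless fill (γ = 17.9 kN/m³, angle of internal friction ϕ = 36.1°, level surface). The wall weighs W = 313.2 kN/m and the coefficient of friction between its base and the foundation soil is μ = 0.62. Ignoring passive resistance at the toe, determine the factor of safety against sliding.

3.36

K_a = tan²(45° − 36.1°/2) = 0.2585.
P_a = ½K_aγH² = 0.5×0.2585×17.9×5.0² = 57.84 kN/m, acting at H/3 = 1.667 m above the base.
FS_sliding = μW / P_a = 0.62×313.2 / 57.84 = 3.357.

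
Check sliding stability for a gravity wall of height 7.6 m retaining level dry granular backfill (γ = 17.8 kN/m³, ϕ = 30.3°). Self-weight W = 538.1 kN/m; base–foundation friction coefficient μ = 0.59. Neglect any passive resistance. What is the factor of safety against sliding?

1.88

K_a = tan²(45° − 30.3°/2) = 0.3293.
P_a = ½K_aγH² = 0.5×0.3293×17.8×7.6² = 169.3 kN/m, acting at H/3 = 2.533 m above the base.
FS_sliding = μW / P_a = 0.59×538.1 / 169.3 = 1.875.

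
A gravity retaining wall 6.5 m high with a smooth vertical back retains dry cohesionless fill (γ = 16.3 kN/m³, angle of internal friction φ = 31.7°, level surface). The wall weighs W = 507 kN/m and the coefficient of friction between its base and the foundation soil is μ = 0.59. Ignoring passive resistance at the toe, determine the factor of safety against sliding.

2.79

K_a = tan²(45° − 31.7°/2) = 0.3111.
P_a = ½K_aγH² = 0.5×0.3111×16.3×6.5² = 107.1 kN/m, acting at H/3 = 2.167 m above the base.
FS_sliding = μW / P_a = 0.59×507 / 107.1 = 2.793.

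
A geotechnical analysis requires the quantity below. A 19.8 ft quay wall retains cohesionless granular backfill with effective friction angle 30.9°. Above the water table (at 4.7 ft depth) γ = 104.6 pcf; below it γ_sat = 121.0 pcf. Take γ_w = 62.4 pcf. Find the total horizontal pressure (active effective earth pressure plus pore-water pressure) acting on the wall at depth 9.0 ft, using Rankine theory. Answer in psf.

507 psf

K_a = (1 − sin φ)/(1 + sin φ) = 0.3214.
γ' = 121.0 − 62.4 = 58.60 pcf.
Effective vertical stress at 9.0 ft: σ'_v = 104.6×4.7 + 58.60×4.30 = 743.6 psf.
σ'_h = K_a σ'_v = 0.3214 × 743.6 = 239.0 psf; u = γ_w × 4.30 = 268.3 psf.
Total σ_h = 239.0 + 268.3 = 507.3 psf.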